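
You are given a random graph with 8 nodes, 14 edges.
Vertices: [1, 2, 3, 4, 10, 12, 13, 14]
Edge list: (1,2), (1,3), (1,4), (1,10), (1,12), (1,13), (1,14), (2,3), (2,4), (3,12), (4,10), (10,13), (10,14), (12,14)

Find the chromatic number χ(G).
χ(G) = 3

Clique number ω(G) = 3 (lower bound: χ ≥ ω).
The clique on [1, 4, 10] has size 3, forcing χ ≥ 3, and the coloring below uses 3 colors, so χ(G) = 3.
A valid 3-coloring: color 1: [1]; color 2: [2, 10, 12]; color 3: [3, 4, 13, 14].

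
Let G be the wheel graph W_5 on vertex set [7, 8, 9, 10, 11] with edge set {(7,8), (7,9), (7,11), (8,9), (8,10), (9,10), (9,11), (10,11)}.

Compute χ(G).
χ(G) = 3

Clique number ω(G) = 3 (lower bound: χ ≥ ω).
The clique on [8, 9, 10] has size 3, forcing χ ≥ 3, and the coloring below uses 3 colors, so χ(G) = 3.
A valid 3-coloring: color 1: [9]; color 2: [7, 10]; color 3: [8, 11].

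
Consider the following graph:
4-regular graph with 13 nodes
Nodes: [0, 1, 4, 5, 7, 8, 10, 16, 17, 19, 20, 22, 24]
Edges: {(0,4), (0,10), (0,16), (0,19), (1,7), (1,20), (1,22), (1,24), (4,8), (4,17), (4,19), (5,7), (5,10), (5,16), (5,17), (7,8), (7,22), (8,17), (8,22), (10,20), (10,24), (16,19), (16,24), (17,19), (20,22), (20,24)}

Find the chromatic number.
χ(G) = 4

Clique number ω(G) = 3 (lower bound: χ ≥ ω).
Suppose a proper 3-coloring c exists. The clique [0, 4, 19] takes 3 distinct colors; by symmetry let c(0) = 1, c(4) = 2, c(19) = 3.
- Vertex 16: neighbors [0, 19] already have colors [1, 3] ⇒ c(16) = 2.
- Vertex 17: neighbors [4, 19] already have colors [2, 3] ⇒ c(17) = 1.
- Vertex 5: neighbors [17, 16] already have colors [1, 2] ⇒ c(5) = 3.
- Vertex 8: neighbors [17, 4] already have colors [1, 2] ⇒ c(8) = 3.
- Vertex 10: neighbors [0, 5] already have colors [1, 3] ⇒ c(10) = 2.
- Vertex 20: neighbors [10] already have colors [2]; try each remaining color.
- Case c(20) = 1:
  - Vertex 22: neighbors [20, 8] already have colors [1, 3] ⇒ c(22) = 2.
  - Vertex 1: neighbors [20, 22] already have colors [1, 2] ⇒ c(1) = 3.
  - Vertex 24: neighbors [20, 10, 1] already have colors [1, 2, 3] — all 3 colors blocked. Contradiction.
- Case c(20) = 3:
  - Vertex 24: neighbors [10, 20] already have colors [2, 3] ⇒ c(24) = 1.
  - Vertex 1: neighbors [24, 20] already have colors [1, 3] ⇒ c(1) = 2.
  - Vertex 7: neighbors [1, 5] already have colors [2, 3] ⇒ c(7) = 1.
  - Vertex 22: neighbors [7, 1, 8] already have colors [1, 2, 3] — all 3 colors blocked. Contradiction.
Every case ends in a contradiction, so G has no proper 3-coloring (χ ≥ 4).
The coloring below uses 4 colors, so χ(G) = 4.
A valid 4-coloring: color 1: [4, 5, 22, 24]; color 2: [0, 7, 17, 20]; color 3: [1, 8, 10, 19]; color 4: [16].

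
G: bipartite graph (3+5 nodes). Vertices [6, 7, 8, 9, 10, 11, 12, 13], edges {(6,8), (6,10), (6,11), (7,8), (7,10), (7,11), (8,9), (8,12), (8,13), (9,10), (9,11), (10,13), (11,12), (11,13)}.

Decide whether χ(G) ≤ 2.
A valid 2-coloring: color 1: [8, 10, 11]; color 2: [6, 7, 9, 12, 13].
(χ(G) = 2 ≤ 2.)

Yes, G is 2-colorable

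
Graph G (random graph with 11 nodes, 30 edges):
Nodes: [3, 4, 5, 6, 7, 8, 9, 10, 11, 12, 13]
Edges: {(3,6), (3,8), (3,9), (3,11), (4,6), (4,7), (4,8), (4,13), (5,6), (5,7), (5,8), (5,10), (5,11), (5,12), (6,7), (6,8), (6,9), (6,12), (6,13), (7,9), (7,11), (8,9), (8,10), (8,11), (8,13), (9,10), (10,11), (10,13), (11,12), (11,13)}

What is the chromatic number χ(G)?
Clique number ω(G) = 4 (lower bound: χ ≥ ω).
The clique on [8, 10, 11, 13] has size 4, forcing χ ≥ 4, and the coloring below uses 4 colors, so χ(G) = 4.
A valid 4-coloring: color 1: [6, 11]; color 2: [7, 8, 12]; color 3: [5, 9, 13]; color 4: [3, 4, 10].

χ(G) = 4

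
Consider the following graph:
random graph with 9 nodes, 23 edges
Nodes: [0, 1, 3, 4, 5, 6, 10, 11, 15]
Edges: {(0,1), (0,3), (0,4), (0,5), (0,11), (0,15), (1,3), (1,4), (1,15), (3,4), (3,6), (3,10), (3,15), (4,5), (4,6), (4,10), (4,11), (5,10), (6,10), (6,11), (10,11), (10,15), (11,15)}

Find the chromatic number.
Clique number ω(G) = 4 (lower bound: χ ≥ ω).
The clique on [0, 1, 3, 4] has size 4, forcing χ ≥ 4, and the coloring below uses 4 colors, so χ(G) = 4.
A valid 4-coloring: color 1: [4, 15]; color 2: [0, 10]; color 3: [3, 5, 11]; color 4: [1, 6].

χ(G) = 4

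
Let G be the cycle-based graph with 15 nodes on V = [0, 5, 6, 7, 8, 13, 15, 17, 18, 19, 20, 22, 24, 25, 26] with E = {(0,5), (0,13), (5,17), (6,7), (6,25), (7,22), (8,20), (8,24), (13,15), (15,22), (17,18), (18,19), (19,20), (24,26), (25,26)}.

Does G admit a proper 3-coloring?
Yes, G is 3-colorable

A valid 3-coloring: color 1: [6, 8, 13, 17, 19, 22, 26]; color 2: [0, 7, 15, 18, 20, 24, 25]; color 3: [5].
(χ(G) = 3 ≤ 3.)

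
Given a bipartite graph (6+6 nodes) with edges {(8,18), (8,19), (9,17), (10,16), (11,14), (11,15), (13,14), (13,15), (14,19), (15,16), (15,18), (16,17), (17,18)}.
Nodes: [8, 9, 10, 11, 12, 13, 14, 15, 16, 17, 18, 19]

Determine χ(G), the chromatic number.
Clique number ω(G) = 2 (lower bound: χ ≥ ω).
The graph is bipartite (no odd cycle), so 2 colors suffice: χ(G) = 2.
A valid 2-coloring: color 1: [8, 10, 12, 14, 15, 17]; color 2: [9, 11, 13, 16, 18, 19].

χ(G) = 2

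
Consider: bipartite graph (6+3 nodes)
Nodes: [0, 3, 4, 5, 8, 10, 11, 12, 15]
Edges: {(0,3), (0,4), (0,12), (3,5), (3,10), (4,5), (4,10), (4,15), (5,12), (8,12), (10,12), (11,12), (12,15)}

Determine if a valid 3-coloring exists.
Yes, G is 3-colorable

A valid 3-coloring: color 1: [3, 4, 12]; color 2: [0, 5, 8, 10, 11, 15].
(χ(G) = 2 ≤ 3.)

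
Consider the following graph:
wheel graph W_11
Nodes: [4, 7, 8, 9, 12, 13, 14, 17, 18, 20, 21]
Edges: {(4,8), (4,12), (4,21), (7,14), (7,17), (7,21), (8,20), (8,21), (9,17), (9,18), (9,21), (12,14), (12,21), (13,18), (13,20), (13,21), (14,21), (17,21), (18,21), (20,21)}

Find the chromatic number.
Clique number ω(G) = 3 (lower bound: χ ≥ ω).
The clique on [4, 8, 21] has size 3, forcing χ ≥ 3, and the coloring below uses 3 colors, so χ(G) = 3.
A valid 3-coloring: color 1: [21]; color 2: [4, 14, 17, 18, 20]; color 3: [7, 8, 9, 12, 13].

χ(G) = 3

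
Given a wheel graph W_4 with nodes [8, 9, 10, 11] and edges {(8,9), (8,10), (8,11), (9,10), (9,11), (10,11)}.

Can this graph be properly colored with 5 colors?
Yes, G is 5-colorable

A valid 5-coloring: color 1: [10]; color 2: [11]; color 3: [9]; color 4: [8].
(χ(G) = 4 ≤ 5.)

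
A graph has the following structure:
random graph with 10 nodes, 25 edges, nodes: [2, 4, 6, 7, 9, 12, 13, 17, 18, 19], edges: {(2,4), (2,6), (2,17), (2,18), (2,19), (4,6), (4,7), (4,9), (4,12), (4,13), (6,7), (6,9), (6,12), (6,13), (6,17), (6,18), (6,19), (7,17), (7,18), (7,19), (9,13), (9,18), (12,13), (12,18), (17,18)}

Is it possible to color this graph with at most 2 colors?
No, G is not 2-colorable

The clique on vertices [2, 6, 17, 18] has size 4 > 2, so it alone needs 4 colors.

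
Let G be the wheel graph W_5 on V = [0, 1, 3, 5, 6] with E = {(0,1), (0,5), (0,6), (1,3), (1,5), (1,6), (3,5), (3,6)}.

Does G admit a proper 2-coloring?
The clique on vertices [0, 1, 5] has size 3 > 2, so it alone needs 3 colors.

No, G is not 2-colorable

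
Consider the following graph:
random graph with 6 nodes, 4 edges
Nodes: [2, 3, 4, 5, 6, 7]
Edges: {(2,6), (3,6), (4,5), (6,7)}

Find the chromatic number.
χ(G) = 2

Clique number ω(G) = 2 (lower bound: χ ≥ ω).
The graph is bipartite (no odd cycle), so 2 colors suffice: χ(G) = 2.
A valid 2-coloring: color 1: [4, 6]; color 2: [2, 3, 5, 7].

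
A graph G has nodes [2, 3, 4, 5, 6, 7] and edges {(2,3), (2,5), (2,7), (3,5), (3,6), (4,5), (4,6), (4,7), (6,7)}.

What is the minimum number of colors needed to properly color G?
χ(G) = 3

Clique number ω(G) = 3 (lower bound: χ ≥ ω).
The clique on [2, 3, 5] has size 3, forcing χ ≥ 3, and the coloring below uses 3 colors, so χ(G) = 3.
A valid 3-coloring: color 1: [3, 4]; color 2: [2, 6]; color 3: [5, 7].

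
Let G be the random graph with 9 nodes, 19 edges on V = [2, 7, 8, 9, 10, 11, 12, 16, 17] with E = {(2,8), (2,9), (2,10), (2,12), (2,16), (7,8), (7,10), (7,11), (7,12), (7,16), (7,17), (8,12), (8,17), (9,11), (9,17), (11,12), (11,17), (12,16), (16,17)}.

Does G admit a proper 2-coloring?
The clique on vertices [9, 11, 17] has size 3 > 2, so it alone needs 3 colors.

No, G is not 2-colorable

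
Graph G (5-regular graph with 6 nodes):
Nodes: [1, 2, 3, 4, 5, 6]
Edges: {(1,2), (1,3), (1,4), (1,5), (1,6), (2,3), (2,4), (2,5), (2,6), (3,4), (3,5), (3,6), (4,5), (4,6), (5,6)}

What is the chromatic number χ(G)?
Clique number ω(G) = 6 (lower bound: χ ≥ ω).
The clique on [1, 2, 3, 4, 5, 6] has size 6, forcing χ ≥ 6, and the coloring below uses 6 colors, so χ(G) = 6.
A valid 6-coloring: color 1: [1]; color 2: [4]; color 3: [5]; color 4: [3]; color 5: [6]; color 6: [2].

χ(G) = 6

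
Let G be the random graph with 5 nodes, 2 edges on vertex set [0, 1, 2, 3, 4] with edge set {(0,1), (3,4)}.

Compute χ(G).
Clique number ω(G) = 2 (lower bound: χ ≥ ω).
The graph is bipartite (no odd cycle), so 2 colors suffice: χ(G) = 2.
A valid 2-coloring: color 1: [1, 2, 3]; color 2: [0, 4].

χ(G) = 2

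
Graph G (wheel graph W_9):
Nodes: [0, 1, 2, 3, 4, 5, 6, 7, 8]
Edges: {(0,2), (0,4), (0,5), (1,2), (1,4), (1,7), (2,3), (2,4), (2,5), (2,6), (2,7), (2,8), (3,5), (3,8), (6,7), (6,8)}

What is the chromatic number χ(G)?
Clique number ω(G) = 3 (lower bound: χ ≥ ω).
The clique on [0, 2, 4] has size 3, forcing χ ≥ 3, and the coloring below uses 3 colors, so χ(G) = 3.
A valid 3-coloring: color 1: [2]; color 2: [0, 1, 3, 6]; color 3: [4, 5, 7, 8].

χ(G) = 3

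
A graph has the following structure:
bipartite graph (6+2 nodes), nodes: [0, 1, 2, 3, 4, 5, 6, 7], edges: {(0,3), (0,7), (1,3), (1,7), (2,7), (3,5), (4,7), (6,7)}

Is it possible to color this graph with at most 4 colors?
A valid 4-coloring: color 1: [3, 7]; color 2: [0, 1, 2, 4, 5, 6].
(χ(G) = 2 ≤ 4.)

Yes, G is 4-colorable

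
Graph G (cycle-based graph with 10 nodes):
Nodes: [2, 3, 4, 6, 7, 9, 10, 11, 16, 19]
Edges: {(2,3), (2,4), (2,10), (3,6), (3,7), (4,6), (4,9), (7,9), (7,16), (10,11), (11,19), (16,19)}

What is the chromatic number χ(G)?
Clique number ω(G) = 2 (lower bound: χ ≥ ω).
Odd cycle [7, 9, 4, 6, 3] needs 3 colors (χ ≥ 3).
The coloring below uses 3 colors, so χ(G) = 3.
A valid 3-coloring: color 1: [3, 4, 10, 19]; color 2: [2, 6, 7, 11]; color 3: [9, 16].

χ(G) = 3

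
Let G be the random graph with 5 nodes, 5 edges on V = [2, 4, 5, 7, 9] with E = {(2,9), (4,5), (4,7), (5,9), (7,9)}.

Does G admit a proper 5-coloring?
A valid 5-coloring: color 1: [4, 9]; color 2: [2, 5, 7].
(χ(G) = 2 ≤ 5.)

Yes, G is 5-colorable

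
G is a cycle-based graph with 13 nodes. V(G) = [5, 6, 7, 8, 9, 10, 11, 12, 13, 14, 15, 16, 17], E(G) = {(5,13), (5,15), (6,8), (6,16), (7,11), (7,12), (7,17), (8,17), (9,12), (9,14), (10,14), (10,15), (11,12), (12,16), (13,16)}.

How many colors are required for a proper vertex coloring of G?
χ(G) = 3

Clique number ω(G) = 3 (lower bound: χ ≥ ω).
The clique on [7, 11, 12] has size 3, forcing χ ≥ 3, and the coloring below uses 3 colors, so χ(G) = 3.
A valid 3-coloring: color 1: [6, 12, 13, 14, 15, 17]; color 2: [5, 7, 8, 9, 10, 16]; color 3: [11].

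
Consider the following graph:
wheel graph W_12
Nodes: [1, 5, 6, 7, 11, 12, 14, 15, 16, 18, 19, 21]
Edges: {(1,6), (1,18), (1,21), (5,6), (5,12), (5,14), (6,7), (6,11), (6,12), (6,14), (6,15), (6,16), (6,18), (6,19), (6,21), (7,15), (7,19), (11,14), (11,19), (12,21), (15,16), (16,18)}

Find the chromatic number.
Clique number ω(G) = 3 (lower bound: χ ≥ ω).
Odd cycle [15, 7, 19, 11, 14, 5, 12, 21, 1, 18, 16] needs 3 colors (χ ≥ 3).
Vertex 6 is adjacent to every vertex of [1, 5, 7, 11, 12, 14, 15, 16, 18, 19, 21], which already need 3 colors among themselves, so 6 needs a new color (χ ≥ 4).
The coloring below uses 4 colors, so χ(G) = 4.
A valid 4-coloring: color 1: [6]; color 2: [12, 14, 15, 18, 19]; color 3: [5, 7, 11, 16, 21]; color 4: [1].

χ(G) = 4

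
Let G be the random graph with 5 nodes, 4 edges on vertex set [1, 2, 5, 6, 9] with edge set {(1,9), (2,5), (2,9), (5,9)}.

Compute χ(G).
χ(G) = 3

Clique number ω(G) = 3 (lower bound: χ ≥ ω).
The clique on [2, 5, 9] has size 3, forcing χ ≥ 3, and the coloring below uses 3 colors, so χ(G) = 3.
A valid 3-coloring: color 1: [6, 9]; color 2: [1, 2]; color 3: [5].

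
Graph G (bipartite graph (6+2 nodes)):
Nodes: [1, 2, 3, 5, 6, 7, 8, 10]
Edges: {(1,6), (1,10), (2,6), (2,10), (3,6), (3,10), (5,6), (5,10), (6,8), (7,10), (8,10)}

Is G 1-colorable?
No, G is not 1-colorable

Edge (1,10) forces its endpoints to differ, so 1 color is not enough.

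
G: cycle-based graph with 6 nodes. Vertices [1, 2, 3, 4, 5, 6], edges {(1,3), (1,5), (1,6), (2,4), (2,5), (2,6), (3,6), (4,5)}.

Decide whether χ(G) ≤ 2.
No, G is not 2-colorable

The clique on vertices [1, 3, 6] has size 3 > 2, so it alone needs 3 colors.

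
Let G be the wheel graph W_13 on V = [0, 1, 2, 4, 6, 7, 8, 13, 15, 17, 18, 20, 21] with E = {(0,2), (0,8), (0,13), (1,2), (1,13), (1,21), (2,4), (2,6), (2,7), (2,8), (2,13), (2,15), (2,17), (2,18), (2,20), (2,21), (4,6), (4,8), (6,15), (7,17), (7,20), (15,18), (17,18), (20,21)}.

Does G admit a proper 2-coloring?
No, G is not 2-colorable

The clique on vertices [0, 2, 8] has size 3 > 2, so it alone needs 3 colors.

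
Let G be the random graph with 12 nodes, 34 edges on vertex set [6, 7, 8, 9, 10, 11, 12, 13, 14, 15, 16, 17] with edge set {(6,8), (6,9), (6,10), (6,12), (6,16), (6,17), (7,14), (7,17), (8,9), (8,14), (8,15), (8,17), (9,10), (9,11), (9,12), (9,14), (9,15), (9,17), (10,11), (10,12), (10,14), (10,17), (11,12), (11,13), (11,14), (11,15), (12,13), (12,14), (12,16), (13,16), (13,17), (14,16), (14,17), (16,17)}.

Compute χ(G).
χ(G) = 5

Clique number ω(G) = 5 (lower bound: χ ≥ ω).
The clique on [9, 10, 11, 12, 14] has size 5, forcing χ ≥ 5, and the coloring below uses 5 colors, so χ(G) = 5.
A valid 5-coloring: color 1: [6, 13, 14, 15]; color 2: [7, 9, 16]; color 3: [12, 17]; color 4: [8, 10]; color 5: [11].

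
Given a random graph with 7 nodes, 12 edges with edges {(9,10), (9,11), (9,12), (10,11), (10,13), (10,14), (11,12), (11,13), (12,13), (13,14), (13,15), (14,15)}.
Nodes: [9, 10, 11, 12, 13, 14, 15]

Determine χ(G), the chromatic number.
χ(G) = 3

Clique number ω(G) = 3 (lower bound: χ ≥ ω).
The clique on [9, 10, 11] has size 3, forcing χ ≥ 3, and the coloring below uses 3 colors, so χ(G) = 3.
A valid 3-coloring: color 1: [9, 13]; color 2: [11, 14]; color 3: [10, 12, 15].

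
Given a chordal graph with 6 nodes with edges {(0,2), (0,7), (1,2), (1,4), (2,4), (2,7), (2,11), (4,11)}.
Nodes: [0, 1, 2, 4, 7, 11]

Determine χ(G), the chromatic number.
Clique number ω(G) = 3 (lower bound: χ ≥ ω).
The clique on [0, 2, 7] has size 3, forcing χ ≥ 3, and the coloring below uses 3 colors, so χ(G) = 3.
A valid 3-coloring: color 1: [2]; color 2: [4, 7]; color 3: [0, 1, 11].

χ(G) = 3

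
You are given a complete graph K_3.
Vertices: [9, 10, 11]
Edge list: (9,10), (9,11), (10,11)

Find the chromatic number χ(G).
Clique number ω(G) = 3 (lower bound: χ ≥ ω).
The clique on [9, 10, 11] has size 3, forcing χ ≥ 3, and the coloring below uses 3 colors, so χ(G) = 3.
A valid 3-coloring: color 1: [10]; color 2: [9]; color 3: [11].

χ(G) = 3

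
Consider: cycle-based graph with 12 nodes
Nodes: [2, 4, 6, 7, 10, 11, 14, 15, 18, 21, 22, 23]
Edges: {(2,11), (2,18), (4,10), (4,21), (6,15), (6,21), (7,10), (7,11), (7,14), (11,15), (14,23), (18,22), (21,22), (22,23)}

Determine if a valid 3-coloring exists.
Yes, G is 3-colorable

A valid 3-coloring: color 1: [10, 11, 18, 21, 23]; color 2: [2, 4, 7, 15, 22]; color 3: [6, 14].
(χ(G) = 3 ≤ 3.)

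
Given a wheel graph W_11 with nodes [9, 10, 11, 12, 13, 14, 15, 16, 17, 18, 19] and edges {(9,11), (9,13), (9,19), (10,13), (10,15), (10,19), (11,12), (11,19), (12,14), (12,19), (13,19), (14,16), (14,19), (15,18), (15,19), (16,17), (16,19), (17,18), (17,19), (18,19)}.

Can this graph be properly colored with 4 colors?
A valid 4-coloring: color 1: [19]; color 2: [9, 10, 12, 16, 18]; color 3: [11, 13, 14, 15, 17].
(χ(G) = 3 ≤ 4.)

Yes, G is 4-colorable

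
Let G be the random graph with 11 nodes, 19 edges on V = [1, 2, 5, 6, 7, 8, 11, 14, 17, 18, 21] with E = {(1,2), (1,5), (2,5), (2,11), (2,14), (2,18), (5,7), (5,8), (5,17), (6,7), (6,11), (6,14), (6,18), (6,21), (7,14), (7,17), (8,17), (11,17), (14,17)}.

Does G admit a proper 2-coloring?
The clique on vertices [1, 2, 5] has size 3 > 2, so it alone needs 3 colors.

No, G is not 2-colorable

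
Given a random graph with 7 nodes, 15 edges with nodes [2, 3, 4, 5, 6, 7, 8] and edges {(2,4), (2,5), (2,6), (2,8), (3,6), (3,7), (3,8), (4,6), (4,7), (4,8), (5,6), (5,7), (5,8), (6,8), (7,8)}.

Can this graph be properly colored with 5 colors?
A valid 5-coloring: color 1: [8]; color 2: [6, 7]; color 3: [3, 4, 5]; color 4: [2].
(χ(G) = 4 ≤ 5.)

Yes, G is 5-colorable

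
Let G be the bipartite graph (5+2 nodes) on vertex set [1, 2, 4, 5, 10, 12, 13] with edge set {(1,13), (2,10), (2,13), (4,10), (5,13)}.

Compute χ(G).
Clique number ω(G) = 2 (lower bound: χ ≥ ω).
The graph is bipartite (no odd cycle), so 2 colors suffice: χ(G) = 2.
A valid 2-coloring: color 1: [10, 12, 13]; color 2: [1, 2, 4, 5].

χ(G) = 2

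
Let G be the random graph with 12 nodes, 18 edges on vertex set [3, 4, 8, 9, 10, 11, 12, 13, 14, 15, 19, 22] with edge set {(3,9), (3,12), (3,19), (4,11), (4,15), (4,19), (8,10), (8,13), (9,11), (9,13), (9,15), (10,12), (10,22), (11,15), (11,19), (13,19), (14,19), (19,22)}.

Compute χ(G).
Clique number ω(G) = 3 (lower bound: χ ≥ ω).
The clique on [9, 11, 15] has size 3, forcing χ ≥ 3, and the coloring below uses 3 colors, so χ(G) = 3.
A valid 3-coloring: color 1: [8, 12, 15, 19]; color 2: [3, 10, 11, 13, 14]; color 3: [4, 9, 22].

χ(G) = 3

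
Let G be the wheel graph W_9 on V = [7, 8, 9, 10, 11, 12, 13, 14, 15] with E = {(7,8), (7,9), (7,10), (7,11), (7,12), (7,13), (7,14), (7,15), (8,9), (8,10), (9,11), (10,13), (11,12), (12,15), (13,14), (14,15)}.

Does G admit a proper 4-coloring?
A valid 4-coloring: color 1: [7]; color 2: [8, 11, 13, 15]; color 3: [9, 10, 12, 14].
(χ(G) = 3 ≤ 4.)

Yes, G is 4-colorable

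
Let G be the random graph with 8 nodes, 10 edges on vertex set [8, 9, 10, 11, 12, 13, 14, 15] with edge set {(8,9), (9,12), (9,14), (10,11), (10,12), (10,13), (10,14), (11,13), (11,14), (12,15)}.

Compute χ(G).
Clique number ω(G) = 3 (lower bound: χ ≥ ω).
The clique on [10, 11, 13] has size 3, forcing χ ≥ 3, and the coloring below uses 3 colors, so χ(G) = 3.
A valid 3-coloring: color 1: [9, 10, 15]; color 2: [8, 12, 13, 14]; color 3: [11].

χ(G) = 3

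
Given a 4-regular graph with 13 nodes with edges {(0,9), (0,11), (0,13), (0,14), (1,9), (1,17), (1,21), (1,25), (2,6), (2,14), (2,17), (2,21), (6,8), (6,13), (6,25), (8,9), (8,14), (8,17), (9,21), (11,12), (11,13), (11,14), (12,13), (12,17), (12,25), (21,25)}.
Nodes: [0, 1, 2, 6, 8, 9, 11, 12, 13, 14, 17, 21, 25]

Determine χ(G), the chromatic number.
χ(G) = 3

Clique number ω(G) = 3 (lower bound: χ ≥ ω).
The clique on [0, 11, 13] has size 3, forcing χ ≥ 3, and the coloring below uses 3 colors, so χ(G) = 3.
A valid 3-coloring: color 1: [0, 6, 12, 21]; color 2: [1, 2, 8, 11]; color 3: [9, 13, 14, 17, 25].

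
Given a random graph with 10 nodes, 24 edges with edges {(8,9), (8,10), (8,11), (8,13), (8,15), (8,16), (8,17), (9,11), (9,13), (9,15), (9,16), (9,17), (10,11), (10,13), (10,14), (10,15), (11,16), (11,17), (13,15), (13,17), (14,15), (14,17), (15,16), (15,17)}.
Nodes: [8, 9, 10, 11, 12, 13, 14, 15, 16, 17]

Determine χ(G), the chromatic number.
Clique number ω(G) = 5 (lower bound: χ ≥ ω).
The clique on [8, 9, 13, 15, 17] has size 5, forcing χ ≥ 5, and the coloring below uses 5 colors, so χ(G) = 5.
A valid 5-coloring: color 1: [11, 12, 15]; color 2: [8, 14]; color 3: [10, 16, 17]; color 4: [9]; color 5: [13].

χ(G) = 5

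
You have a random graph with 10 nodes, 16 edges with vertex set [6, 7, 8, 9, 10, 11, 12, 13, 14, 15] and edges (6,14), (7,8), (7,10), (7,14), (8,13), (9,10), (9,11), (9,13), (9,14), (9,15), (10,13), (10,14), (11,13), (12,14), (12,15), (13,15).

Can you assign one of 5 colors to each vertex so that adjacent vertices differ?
A valid 5-coloring: color 1: [13, 14]; color 2: [6, 7, 9, 12]; color 3: [8, 10, 11, 15].
(χ(G) = 3 ≤ 5.)

Yes, G is 5-colorable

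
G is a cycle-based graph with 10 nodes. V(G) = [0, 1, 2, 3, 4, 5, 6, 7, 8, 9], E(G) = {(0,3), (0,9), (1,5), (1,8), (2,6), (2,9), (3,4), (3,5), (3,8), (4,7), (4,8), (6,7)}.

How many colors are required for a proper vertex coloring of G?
Clique number ω(G) = 3 (lower bound: χ ≥ ω).
The clique on [3, 4, 8] has size 3, forcing χ ≥ 3, and the coloring below uses 3 colors, so χ(G) = 3.
A valid 3-coloring: color 1: [1, 3, 6, 9]; color 2: [0, 2, 4, 5]; color 3: [7, 8].

χ(G) = 3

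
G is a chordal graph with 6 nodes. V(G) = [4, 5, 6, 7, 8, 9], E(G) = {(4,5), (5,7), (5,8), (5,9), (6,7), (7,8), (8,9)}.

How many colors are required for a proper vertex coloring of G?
Clique number ω(G) = 3 (lower bound: χ ≥ ω).
The clique on [5, 8, 9] has size 3, forcing χ ≥ 3, and the coloring below uses 3 colors, so χ(G) = 3.
A valid 3-coloring: color 1: [5, 6]; color 2: [4, 8]; color 3: [7, 9].

χ(G) = 3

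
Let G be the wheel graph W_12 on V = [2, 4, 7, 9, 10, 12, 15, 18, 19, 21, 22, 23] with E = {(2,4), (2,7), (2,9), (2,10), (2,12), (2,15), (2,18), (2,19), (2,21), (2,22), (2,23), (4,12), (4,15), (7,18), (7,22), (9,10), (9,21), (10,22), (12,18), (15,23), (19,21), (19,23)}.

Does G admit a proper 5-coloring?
Yes, G is 5-colorable

A valid 5-coloring: color 1: [2]; color 2: [9, 15, 18, 19, 22]; color 3: [7, 10, 12, 21, 23]; color 4: [4].
(χ(G) = 4 ≤ 5.)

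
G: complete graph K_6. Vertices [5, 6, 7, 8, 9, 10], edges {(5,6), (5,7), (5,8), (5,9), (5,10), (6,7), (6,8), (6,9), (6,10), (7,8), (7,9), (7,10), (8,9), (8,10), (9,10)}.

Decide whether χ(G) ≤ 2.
No, G is not 2-colorable

The clique on vertices [5, 6, 7, 8, 9, 10] has size 6 > 2, so it alone needs 6 colors.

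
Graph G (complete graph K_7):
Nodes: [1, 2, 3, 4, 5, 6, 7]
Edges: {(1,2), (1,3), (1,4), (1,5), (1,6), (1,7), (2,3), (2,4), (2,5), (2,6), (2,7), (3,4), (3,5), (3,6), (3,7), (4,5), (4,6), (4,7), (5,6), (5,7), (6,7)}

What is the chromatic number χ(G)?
χ(G) = 7

Clique number ω(G) = 7 (lower bound: χ ≥ ω).
The clique on [1, 2, 3, 4, 5, 6, 7] has size 7, forcing χ ≥ 7, and the coloring below uses 7 colors, so χ(G) = 7.
A valid 7-coloring: color 1: [2]; color 2: [3]; color 3: [7]; color 4: [5]; color 5: [1]; color 6: [4]; color 7: [6].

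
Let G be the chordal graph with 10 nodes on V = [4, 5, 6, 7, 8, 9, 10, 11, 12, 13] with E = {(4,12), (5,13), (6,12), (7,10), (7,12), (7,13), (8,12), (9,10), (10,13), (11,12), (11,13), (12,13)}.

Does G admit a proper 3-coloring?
Yes, G is 3-colorable

A valid 3-coloring: color 1: [5, 10, 12]; color 2: [4, 6, 8, 9, 13]; color 3: [7, 11].
(χ(G) = 3 ≤ 3.)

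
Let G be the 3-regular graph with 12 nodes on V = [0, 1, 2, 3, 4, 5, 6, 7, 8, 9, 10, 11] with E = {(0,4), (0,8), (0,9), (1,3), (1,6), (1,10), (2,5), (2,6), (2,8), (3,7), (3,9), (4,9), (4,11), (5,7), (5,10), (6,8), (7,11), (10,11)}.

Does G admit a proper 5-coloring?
A valid 5-coloring: color 1: [0, 1, 2, 11]; color 2: [3, 4, 5, 8]; color 3: [6, 7, 9, 10].
(χ(G) = 3 ≤ 5.)

Yes, G is 5-colorable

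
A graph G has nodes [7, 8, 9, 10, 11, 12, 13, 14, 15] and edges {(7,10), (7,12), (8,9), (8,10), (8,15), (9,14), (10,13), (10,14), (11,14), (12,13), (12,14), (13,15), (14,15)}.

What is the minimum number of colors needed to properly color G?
χ(G) = 2

Clique number ω(G) = 2 (lower bound: χ ≥ ω).
The graph is bipartite (no odd cycle), so 2 colors suffice: χ(G) = 2.
A valid 2-coloring: color 1: [7, 8, 13, 14]; color 2: [9, 10, 11, 12, 15].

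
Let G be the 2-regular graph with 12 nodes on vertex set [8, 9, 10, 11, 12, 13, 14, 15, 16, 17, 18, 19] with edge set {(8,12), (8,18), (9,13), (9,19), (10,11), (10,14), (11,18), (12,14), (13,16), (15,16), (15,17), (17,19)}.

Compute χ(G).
χ(G) = 2

Clique number ω(G) = 2 (lower bound: χ ≥ ω).
The graph is bipartite (no odd cycle), so 2 colors suffice: χ(G) = 2.
A valid 2-coloring: color 1: [9, 10, 12, 16, 17, 18]; color 2: [8, 11, 13, 14, 15, 19].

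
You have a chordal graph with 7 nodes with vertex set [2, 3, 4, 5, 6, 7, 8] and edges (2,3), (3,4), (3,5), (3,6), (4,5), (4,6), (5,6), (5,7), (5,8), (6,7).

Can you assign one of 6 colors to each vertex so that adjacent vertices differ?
A valid 6-coloring: color 1: [2, 5]; color 2: [6, 8]; color 3: [3, 7]; color 4: [4].
(χ(G) = 4 ≤ 6.)

Yes, G is 6-colorable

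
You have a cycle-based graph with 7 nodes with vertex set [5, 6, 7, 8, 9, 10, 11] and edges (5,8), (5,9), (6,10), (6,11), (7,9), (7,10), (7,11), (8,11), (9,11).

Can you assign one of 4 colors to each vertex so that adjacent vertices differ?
A valid 4-coloring: color 1: [5, 10, 11]; color 2: [6, 7, 8]; color 3: [9].
(χ(G) = 3 ≤ 4.)

Yes, G is 4-colorable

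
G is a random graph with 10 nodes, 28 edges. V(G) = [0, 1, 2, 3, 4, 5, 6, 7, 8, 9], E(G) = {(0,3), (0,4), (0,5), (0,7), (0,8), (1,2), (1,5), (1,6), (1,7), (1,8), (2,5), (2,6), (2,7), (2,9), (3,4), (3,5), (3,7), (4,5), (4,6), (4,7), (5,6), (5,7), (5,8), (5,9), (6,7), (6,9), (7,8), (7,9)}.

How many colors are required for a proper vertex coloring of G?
χ(G) = 5

Clique number ω(G) = 5 (lower bound: χ ≥ ω).
The clique on [0, 3, 4, 5, 7] has size 5, forcing χ ≥ 5, and the coloring below uses 5 colors, so χ(G) = 5.
A valid 5-coloring: color 1: [7]; color 2: [5]; color 3: [0, 6]; color 4: [1, 4, 9]; color 5: [2, 3, 8].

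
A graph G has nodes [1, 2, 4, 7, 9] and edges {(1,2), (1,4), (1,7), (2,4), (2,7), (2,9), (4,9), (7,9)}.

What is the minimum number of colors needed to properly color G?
Clique number ω(G) = 3 (lower bound: χ ≥ ω).
The clique on [1, 2, 4] has size 3, forcing χ ≥ 3, and the coloring below uses 3 colors, so χ(G) = 3.
A valid 3-coloring: color 1: [2]; color 2: [1, 9]; color 3: [4, 7].

χ(G) = 3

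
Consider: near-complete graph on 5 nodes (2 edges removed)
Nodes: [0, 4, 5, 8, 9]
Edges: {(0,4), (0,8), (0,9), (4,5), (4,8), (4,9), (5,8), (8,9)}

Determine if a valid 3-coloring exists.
The clique on vertices [0, 4, 8, 9] has size 4 > 3, so it alone needs 4 colors.

No, G is not 3-colorable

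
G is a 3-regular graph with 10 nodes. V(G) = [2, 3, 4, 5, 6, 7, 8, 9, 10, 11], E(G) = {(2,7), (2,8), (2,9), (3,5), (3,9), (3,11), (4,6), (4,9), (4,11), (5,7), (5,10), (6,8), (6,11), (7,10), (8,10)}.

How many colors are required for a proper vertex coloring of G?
Clique number ω(G) = 3 (lower bound: χ ≥ ω).
The clique on [4, 6, 11] has size 3, forcing χ ≥ 3, and the coloring below uses 3 colors, so χ(G) = 3.
A valid 3-coloring: color 1: [5, 8, 9, 11]; color 2: [3, 6, 7]; color 3: [2, 4, 10].

χ(G) = 3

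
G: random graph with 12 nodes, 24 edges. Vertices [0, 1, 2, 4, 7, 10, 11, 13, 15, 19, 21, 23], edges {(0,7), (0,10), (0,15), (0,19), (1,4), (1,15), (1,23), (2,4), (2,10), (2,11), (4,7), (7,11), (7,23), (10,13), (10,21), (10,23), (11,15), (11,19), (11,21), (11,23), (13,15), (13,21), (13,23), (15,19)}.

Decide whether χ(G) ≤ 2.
No, G is not 2-colorable

The clique on vertices [0, 15, 19] has size 3 > 2, so it alone needs 3 colors.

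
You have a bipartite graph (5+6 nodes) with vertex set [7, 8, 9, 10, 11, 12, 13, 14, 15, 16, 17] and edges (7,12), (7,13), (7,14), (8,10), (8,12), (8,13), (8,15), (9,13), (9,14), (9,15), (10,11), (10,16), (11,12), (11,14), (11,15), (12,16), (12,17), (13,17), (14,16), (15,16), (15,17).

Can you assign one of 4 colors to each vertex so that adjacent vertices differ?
Yes, G is 4-colorable

A valid 4-coloring: color 1: [10, 12, 13, 14, 15]; color 2: [7, 8, 9, 11, 16, 17].
(χ(G) = 2 ≤ 4.)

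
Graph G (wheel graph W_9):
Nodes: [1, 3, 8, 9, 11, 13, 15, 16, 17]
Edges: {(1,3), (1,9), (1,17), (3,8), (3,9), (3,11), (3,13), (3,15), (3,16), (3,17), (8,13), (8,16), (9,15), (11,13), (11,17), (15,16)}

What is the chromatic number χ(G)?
Clique number ω(G) = 3 (lower bound: χ ≥ ω).
The clique on [1, 3, 17] has size 3, forcing χ ≥ 3, and the coloring below uses 3 colors, so χ(G) = 3.
A valid 3-coloring: color 1: [3]; color 2: [9, 13, 16, 17]; color 3: [1, 8, 11, 15].

χ(G) = 3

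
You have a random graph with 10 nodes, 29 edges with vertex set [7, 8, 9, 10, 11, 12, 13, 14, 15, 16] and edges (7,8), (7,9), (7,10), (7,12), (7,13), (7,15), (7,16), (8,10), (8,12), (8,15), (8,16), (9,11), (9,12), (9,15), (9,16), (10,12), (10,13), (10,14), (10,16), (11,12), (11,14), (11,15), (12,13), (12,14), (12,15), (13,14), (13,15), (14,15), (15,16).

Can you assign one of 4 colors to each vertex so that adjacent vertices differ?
Odd cycle [11, 9, 7, 13, 14] needs 3 colors (χ ≥ 3).
Vertex 15 is adjacent to every vertex of [7, 9, 11, 13, 14], which already need 3 colors among themselves, so 15 needs a new color (χ ≥ 4).
Vertex 12 is adjacent to every vertex of [7, 9, 11, 13, 14, 15], which already need 4 colors among themselves, so 12 needs a new color (χ ≥ 5).
Hence χ(G) ≥ 5 > 4, so no proper 4-coloring exists.

No, G is not 4-colorable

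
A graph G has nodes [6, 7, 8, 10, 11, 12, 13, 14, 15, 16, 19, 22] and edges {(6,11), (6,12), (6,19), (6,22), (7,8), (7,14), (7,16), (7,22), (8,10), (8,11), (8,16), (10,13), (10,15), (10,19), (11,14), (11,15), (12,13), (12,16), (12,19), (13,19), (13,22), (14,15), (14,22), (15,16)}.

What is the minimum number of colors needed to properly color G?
Clique number ω(G) = 3 (lower bound: χ ≥ ω).
The clique on [6, 12, 19] has size 3, forcing χ ≥ 3, and the coloring below uses 3 colors, so χ(G) = 3.
A valid 3-coloring: color 1: [6, 13, 14, 16]; color 2: [7, 10, 11, 12]; color 3: [8, 15, 19, 22].

χ(G) = 3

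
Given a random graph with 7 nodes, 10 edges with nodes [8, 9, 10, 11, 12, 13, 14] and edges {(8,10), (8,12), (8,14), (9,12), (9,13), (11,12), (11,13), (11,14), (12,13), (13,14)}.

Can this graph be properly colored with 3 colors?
A valid 3-coloring: color 1: [8, 13]; color 2: [10, 12, 14]; color 3: [9, 11].
(χ(G) = 3 ≤ 3.)

Yes, G is 3-colorable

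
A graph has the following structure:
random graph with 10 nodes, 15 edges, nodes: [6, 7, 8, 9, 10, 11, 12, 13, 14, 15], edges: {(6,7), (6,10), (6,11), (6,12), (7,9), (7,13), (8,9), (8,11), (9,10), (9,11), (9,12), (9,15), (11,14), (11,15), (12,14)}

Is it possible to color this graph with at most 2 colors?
The clique on vertices [8, 9, 11] has size 3 > 2, so it alone needs 3 colors.

No, G is not 2-colorable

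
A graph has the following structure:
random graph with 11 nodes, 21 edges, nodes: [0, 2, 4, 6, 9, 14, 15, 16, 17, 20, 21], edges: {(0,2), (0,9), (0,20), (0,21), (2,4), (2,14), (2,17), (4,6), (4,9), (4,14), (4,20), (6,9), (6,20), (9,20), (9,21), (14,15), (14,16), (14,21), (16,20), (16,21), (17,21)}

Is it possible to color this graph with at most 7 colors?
A valid 7-coloring: color 1: [0, 4, 15, 16, 17]; color 2: [9, 14]; color 3: [2, 20, 21]; color 4: [6].
(χ(G) = 4 ≤ 7.)

Yes, G is 7-colorable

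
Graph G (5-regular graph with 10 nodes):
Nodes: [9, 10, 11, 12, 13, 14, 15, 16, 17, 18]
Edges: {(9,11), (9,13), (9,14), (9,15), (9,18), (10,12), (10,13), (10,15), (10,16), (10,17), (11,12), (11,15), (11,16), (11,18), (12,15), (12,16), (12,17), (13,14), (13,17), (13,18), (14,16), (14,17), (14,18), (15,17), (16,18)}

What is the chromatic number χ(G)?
Clique number ω(G) = 4 (lower bound: χ ≥ ω).
The clique on [9, 13, 14, 18] has size 4, forcing χ ≥ 4, and the coloring below uses 4 colors, so χ(G) = 4.
A valid 4-coloring: color 1: [17, 18]; color 2: [10, 11, 14]; color 3: [13, 15, 16]; color 4: [9, 12].

χ(G) = 4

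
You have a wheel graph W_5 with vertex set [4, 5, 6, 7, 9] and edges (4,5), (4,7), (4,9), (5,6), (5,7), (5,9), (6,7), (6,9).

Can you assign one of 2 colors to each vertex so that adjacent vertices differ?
The clique on vertices [4, 5, 9] has size 3 > 2, so it alone needs 3 colors.

No, G is not 2-colorable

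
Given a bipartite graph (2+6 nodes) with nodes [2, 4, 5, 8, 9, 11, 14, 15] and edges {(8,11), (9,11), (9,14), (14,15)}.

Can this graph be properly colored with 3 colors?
Yes, G is 3-colorable

A valid 3-coloring: color 1: [2, 4, 5, 11, 14]; color 2: [8, 9, 15].
(χ(G) = 2 ≤ 3.)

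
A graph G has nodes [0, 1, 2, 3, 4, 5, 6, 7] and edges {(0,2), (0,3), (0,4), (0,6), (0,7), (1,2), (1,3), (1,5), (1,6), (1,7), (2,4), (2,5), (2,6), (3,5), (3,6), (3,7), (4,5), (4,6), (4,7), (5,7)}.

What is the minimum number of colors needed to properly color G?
Clique number ω(G) = 4 (lower bound: χ ≥ ω).
The clique on [0, 2, 4, 6] has size 4, forcing χ ≥ 4, and the coloring below uses 4 colors, so χ(G) = 4.
A valid 4-coloring: color 1: [0, 5]; color 2: [2, 3]; color 3: [6, 7]; color 4: [1, 4].

χ(G) = 4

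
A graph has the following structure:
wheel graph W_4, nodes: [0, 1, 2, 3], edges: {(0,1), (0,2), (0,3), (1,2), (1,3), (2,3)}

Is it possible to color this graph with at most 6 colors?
A valid 6-coloring: color 1: [2]; color 2: [3]; color 3: [1]; color 4: [0].
(χ(G) = 4 ≤ 6.)

Yes, G is 6-colorable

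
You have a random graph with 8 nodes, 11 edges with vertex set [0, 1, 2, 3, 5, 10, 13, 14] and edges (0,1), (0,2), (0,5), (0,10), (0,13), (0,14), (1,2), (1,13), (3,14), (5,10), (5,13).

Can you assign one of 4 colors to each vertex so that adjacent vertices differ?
Yes, G is 4-colorable

A valid 4-coloring: color 1: [0, 3]; color 2: [1, 5, 14]; color 3: [2, 10, 13].
(χ(G) = 3 ≤ 4.)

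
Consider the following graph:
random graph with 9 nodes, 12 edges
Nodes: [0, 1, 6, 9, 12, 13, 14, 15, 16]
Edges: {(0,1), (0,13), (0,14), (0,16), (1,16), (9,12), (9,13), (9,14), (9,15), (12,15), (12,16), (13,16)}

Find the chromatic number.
Clique number ω(G) = 3 (lower bound: χ ≥ ω).
The clique on [0, 1, 16] has size 3, forcing χ ≥ 3, and the coloring below uses 3 colors, so χ(G) = 3.
A valid 3-coloring: color 1: [6, 9, 16]; color 2: [0, 15]; color 3: [1, 12, 13, 14].

χ(G) = 3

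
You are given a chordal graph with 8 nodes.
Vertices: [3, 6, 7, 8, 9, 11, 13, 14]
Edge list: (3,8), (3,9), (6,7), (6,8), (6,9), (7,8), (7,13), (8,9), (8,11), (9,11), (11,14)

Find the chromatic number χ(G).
Clique number ω(G) = 3 (lower bound: χ ≥ ω).
The clique on [8, 9, 11] has size 3, forcing χ ≥ 3, and the coloring below uses 3 colors, so χ(G) = 3.
A valid 3-coloring: color 1: [8, 13, 14]; color 2: [7, 9]; color 3: [3, 6, 11].

χ(G) = 3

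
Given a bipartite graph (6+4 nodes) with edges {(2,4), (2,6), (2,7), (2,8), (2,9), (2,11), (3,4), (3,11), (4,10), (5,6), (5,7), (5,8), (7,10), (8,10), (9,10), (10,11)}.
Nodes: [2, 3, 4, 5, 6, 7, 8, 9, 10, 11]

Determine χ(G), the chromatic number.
χ(G) = 2

Clique number ω(G) = 2 (lower bound: χ ≥ ω).
The graph is bipartite (no odd cycle), so 2 colors suffice: χ(G) = 2.
A valid 2-coloring: color 1: [2, 3, 5, 10]; color 2: [4, 6, 7, 8, 9, 11].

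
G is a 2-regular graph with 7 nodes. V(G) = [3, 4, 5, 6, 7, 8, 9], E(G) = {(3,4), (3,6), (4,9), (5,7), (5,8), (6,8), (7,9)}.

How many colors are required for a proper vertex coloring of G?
Clique number ω(G) = 2 (lower bound: χ ≥ ω).
Odd cycle [5, 7, 9, 4, 3, 6, 8] needs 3 colors (χ ≥ 3).
The coloring below uses 3 colors, so χ(G) = 3.
A valid 3-coloring: color 1: [5, 6, 9]; color 2: [4, 7, 8]; color 3: [3].

χ(G) = 3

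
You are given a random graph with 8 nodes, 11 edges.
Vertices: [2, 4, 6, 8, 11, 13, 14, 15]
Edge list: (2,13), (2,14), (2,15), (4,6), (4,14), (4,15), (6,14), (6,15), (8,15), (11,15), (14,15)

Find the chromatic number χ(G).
χ(G) = 4

Clique number ω(G) = 4 (lower bound: χ ≥ ω).
The clique on [4, 6, 14, 15] has size 4, forcing χ ≥ 4, and the coloring below uses 4 colors, so χ(G) = 4.
A valid 4-coloring: color 1: [13, 15]; color 2: [8, 11, 14]; color 3: [2, 4]; color 4: [6].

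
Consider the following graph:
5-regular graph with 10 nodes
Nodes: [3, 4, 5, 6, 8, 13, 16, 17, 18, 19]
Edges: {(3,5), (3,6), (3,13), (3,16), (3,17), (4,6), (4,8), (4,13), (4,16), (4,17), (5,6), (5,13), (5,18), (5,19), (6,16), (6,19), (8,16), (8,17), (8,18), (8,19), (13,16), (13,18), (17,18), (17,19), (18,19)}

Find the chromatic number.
Clique number ω(G) = 4 (lower bound: χ ≥ ω).
The clique on [8, 17, 18, 19] has size 4, forcing χ ≥ 4, and the coloring below uses 4 colors, so χ(G) = 4.
A valid 4-coloring: color 1: [3, 4, 19]; color 2: [5, 8]; color 3: [6, 13, 17]; color 4: [16, 18].

χ(G) = 4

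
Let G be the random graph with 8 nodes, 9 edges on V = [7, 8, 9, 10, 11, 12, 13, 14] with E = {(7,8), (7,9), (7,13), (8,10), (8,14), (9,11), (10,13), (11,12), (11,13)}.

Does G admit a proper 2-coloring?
A valid 2-coloring: color 1: [8, 9, 12, 13]; color 2: [7, 10, 11, 14].
(χ(G) = 2 ≤ 2.)

Yes, G is 2-colorable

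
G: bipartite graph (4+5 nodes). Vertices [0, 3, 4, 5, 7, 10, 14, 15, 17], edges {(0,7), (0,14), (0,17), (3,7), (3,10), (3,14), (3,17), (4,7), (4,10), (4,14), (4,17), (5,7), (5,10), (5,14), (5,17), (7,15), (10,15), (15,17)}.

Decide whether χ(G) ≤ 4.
A valid 4-coloring: color 1: [7, 10, 14, 17]; color 2: [0, 3, 4, 5, 15].
(χ(G) = 2 ≤ 4.)

Yes, G is 4-colorable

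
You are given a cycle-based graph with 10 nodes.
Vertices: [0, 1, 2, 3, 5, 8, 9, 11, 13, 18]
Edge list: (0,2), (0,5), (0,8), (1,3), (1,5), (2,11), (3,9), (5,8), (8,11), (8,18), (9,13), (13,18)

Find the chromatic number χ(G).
χ(G) = 3

Clique number ω(G) = 3 (lower bound: χ ≥ ω).
The clique on [0, 5, 8] has size 3, forcing χ ≥ 3, and the coloring below uses 3 colors, so χ(G) = 3.
A valid 3-coloring: color 1: [1, 2, 8, 9]; color 2: [0, 3, 11, 13]; color 3: [5, 18].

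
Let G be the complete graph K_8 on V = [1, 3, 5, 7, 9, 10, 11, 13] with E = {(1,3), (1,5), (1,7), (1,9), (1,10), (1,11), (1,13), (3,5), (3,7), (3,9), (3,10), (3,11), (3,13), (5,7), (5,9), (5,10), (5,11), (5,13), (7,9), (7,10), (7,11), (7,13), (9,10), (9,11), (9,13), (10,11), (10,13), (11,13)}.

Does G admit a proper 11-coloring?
Yes, G is 11-colorable

A valid 11-coloring: color 1: [1]; color 2: [11]; color 3: [3]; color 4: [13]; color 5: [10]; color 6: [9]; color 7: [5]; color 8: [7].
(χ(G) = 8 ≤ 11.)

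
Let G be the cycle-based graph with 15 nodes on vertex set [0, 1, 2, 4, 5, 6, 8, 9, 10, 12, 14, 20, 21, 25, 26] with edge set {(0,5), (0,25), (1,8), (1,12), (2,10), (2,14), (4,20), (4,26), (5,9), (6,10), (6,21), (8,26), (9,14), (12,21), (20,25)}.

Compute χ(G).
χ(G) = 3

Clique number ω(G) = 2 (lower bound: χ ≥ ω).
Odd cycle [12, 1, 8, 26, 4, 20, 25, 0, 5, 9, 14, 2, 10, 6, 21] needs 3 colors (χ ≥ 3).
The coloring below uses 3 colors, so χ(G) = 3.
A valid 3-coloring: color 1: [4, 5, 6, 8, 12, 14, 25]; color 2: [0, 1, 2, 9, 20, 21, 26]; color 3: [10].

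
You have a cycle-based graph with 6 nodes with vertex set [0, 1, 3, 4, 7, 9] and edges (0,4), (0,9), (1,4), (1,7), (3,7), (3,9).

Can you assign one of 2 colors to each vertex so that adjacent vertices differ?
Yes, G is 2-colorable

A valid 2-coloring: color 1: [4, 7, 9]; color 2: [0, 1, 3].
(χ(G) = 2 ≤ 2.)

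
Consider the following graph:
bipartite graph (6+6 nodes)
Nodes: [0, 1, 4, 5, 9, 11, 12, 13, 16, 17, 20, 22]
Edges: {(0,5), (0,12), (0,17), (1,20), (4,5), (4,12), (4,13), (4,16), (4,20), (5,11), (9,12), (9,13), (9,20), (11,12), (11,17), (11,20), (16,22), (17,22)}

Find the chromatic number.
χ(G) = 2

Clique number ω(G) = 2 (lower bound: χ ≥ ω).
The graph is bipartite (no odd cycle), so 2 colors suffice: χ(G) = 2.
A valid 2-coloring: color 1: [0, 1, 4, 9, 11, 22]; color 2: [5, 12, 13, 16, 17, 20].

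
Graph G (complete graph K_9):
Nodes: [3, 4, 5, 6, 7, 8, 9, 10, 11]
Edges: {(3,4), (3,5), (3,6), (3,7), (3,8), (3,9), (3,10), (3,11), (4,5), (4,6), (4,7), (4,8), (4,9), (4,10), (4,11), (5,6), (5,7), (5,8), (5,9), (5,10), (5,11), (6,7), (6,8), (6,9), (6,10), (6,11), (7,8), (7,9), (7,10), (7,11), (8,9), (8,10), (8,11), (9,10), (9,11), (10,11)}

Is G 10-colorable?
A valid 10-coloring: color 1: [9]; color 2: [3]; color 3: [7]; color 4: [6]; color 5: [5]; color 6: [8]; color 7: [10]; color 8: [11]; color 9: [4].
(χ(G) = 9 ≤ 10.)

Yes, G is 10-colorable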